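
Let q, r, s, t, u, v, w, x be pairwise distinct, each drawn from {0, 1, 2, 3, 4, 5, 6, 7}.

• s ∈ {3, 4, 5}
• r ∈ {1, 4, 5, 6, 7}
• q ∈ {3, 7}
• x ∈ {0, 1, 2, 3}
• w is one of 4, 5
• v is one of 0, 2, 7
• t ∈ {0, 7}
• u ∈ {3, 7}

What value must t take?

0

The 8 variables draw from only 8 values {0, 1, 2, 3, 4, 5, 6, 7}, so each is used; only r can be 6, hence r = 6.
The 7 still-open variables together cover exactly {0, 1, 2, 3, 4, 5, 7} — 7 values for 7 variables — and 1 appears only in x's list, so x = 1.
The 6 still-open variables together cover exactly {0, 2, 3, 4, 5, 7} — 6 values for 6 variables — and 2 appears only in v's list, so v = 2.
The 5 still-open variables draw from only 5 values {0, 3, 4, 5, 7}, so each is used; only t can be 0, hence t = 0.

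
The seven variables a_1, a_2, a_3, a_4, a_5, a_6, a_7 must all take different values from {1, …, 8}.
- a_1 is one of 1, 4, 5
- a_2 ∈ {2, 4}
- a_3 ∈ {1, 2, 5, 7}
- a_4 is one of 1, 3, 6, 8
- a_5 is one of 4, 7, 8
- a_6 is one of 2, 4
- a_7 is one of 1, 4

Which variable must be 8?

a_2 and a_6 share exactly the 2 values {2, 4}; by pigeonhole those values go to them, so strike 2, 4 from a_1, a_3, a_5, a_7.
a_7's domain is down to {1}, so a_7 = 1. Remove 1 from a_1, a_3, a_4.
That leaves a_1 = 5. So a_3 can't be 5.
a_3 has just one choice, so a_3 = 7. Strike 7 from a_5.
So 8 goes to a_5.

a_5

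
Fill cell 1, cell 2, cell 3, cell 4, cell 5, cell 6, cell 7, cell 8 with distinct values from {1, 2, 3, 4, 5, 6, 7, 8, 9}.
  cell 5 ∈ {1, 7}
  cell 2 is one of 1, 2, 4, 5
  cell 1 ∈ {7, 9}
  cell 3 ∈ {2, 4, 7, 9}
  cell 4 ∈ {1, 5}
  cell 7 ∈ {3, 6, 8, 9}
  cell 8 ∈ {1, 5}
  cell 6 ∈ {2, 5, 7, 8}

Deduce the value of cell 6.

8

cell 4 and cell 8 share exactly the 2 values {1, 5}; by pigeonhole those values go to them, so strike 1, 5 from cell 2, cell 5, cell 6.
cell 5's domain is down to {7}, so cell 5 = 7. Eliminate 7 elsewhere: cell 1, cell 3, cell 6.
cell 1 has just one choice, so cell 1 = 9. Strike 9 from cell 3, cell 7.
cell 2 and cell 3 between them cover only {2, 4} — a naked pair. Remove those values from cell 6.
So cell 6 = 8.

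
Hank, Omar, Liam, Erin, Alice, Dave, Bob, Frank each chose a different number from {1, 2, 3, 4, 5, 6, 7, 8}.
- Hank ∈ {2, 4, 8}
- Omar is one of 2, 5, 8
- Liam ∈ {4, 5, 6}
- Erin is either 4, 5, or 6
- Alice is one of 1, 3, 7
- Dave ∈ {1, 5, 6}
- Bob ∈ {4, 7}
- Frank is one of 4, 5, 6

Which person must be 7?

Bob

The 8 variables together cover exactly {1, 2, 3, 4, 5, 6, 7, 8} — 8 values for 8 variables — and 3 appears only in Alice's list, so Alice = 3.
The 7 still-open variables together cover exactly {1, 2, 4, 5, 6, 7, 8} — 7 values for 7 variables — and 1 appears only in Dave's list, so Dave = 1.
Among the 6 still-open variables, 7 fits only Bob (and all 6 values in {2, 4, 5, 6, 7, 8} must be used), so Bob = 7.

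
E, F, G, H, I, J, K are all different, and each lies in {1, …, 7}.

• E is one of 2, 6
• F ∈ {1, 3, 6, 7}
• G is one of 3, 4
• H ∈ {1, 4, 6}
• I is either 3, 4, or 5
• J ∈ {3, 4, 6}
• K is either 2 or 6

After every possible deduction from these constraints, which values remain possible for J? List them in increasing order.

Among the 7 variables, 5 fits only I (and all 7 values in {1, 2, 3, 4, 5, 6, 7} must be used), so I = 5.
The 6 still-open variables together cover exactly {1, 2, 3, 4, 6, 7} — 6 values for 6 variables — and 7 appears only in F's list, so F = 7.
Among the 5 still-open variables, 1 fits only H (and all 5 values in {1, 2, 3, 4, 6} must be used), so H = 1.
E and K share exactly the 2 values {2, 6}; by pigeonhole those values go to them, so strike 2, 6 from J.
No further eliminations apply; J can still be any of 3, 4.

3, 4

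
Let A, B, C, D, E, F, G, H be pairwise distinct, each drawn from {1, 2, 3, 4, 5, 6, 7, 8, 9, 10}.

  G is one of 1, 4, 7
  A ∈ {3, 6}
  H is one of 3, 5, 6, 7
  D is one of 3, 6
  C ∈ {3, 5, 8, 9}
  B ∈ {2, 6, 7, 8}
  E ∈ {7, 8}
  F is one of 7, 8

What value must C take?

9

A and D between them cover only {3, 6} — a naked pair. Remove those values from B, C, H.
The 2 variables E and F are confined to {7, 8}, which locks those values in; drop them from B, C, G, H.
B must be 2 (only option left).
That leaves H = 5. So C can't be 5.
So C = 9.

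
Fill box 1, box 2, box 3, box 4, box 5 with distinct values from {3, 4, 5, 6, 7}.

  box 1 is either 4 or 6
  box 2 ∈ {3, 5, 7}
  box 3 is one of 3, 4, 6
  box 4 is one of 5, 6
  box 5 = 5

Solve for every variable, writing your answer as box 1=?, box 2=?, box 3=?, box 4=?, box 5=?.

box 1=4, box 2=7, box 3=3, box 4=6, box 5=5

box 5's domain is down to {5}, so box 5 = 5. Remove 5 from box 2, box 4.
box 4 must be 6 (only option left). So box 1, box 3 can't be 6.
That leaves box 1 = 4. Strike 4 from box 3.
box 3's domain is down to {3}, so box 3 = 3. So box 2 can't be 3.
box 2 has just one choice, so box 2 = 7.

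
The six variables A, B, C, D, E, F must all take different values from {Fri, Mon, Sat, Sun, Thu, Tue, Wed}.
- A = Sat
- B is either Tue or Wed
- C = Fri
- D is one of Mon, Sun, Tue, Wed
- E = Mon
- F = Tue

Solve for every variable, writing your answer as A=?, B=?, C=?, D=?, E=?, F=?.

A's domain is down to {Sat}, so A = Sat.
C must be Fri (only option left).
E must be Mon (only option left). Remove Mon from D.
F's domain is down to {Tue}, so F = Tue. So B, D can't be Tue.
B has just one choice, so B = Wed. Remove Wed from D.
D must be Sun (only option left).

A=Sat, B=Wed, C=Fri, D=Sun, E=Mon, F=Tue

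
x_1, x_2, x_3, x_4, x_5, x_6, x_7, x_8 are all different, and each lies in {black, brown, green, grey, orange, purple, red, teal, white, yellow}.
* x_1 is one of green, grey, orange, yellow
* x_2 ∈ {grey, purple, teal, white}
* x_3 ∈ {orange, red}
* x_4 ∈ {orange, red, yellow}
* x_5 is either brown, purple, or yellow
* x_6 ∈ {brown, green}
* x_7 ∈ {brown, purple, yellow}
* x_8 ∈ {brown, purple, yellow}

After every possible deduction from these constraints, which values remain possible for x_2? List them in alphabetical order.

teal, white

x_5, x_7, x_8 share exactly the 3 values {brown, purple, yellow}; by pigeonhole those values go to them, so strike brown, purple, yellow from x_1, x_2, x_4, x_6.
x_6 must be green (only option left). So x_1 can't be green.
x_3 and x_4 between them cover only {orange, red} — a naked pair. Remove those values from x_1.
x_1 must be grey (only option left). So x_2 can't be grey.
No further eliminations apply; x_2 can still be any of teal, white.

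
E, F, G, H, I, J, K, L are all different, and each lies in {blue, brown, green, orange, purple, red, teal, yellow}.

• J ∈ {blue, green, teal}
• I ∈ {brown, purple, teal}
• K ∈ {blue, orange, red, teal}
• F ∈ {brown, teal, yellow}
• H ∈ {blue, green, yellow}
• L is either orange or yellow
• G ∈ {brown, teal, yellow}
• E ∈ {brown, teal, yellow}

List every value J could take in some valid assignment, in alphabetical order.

Among the 8 variables, purple fits only I (and all 8 values in {blue, brown, green, orange, purple, red, teal, yellow} must be used), so I = purple.
The 7 still-open variables draw from only 7 values {blue, brown, green, orange, red, teal, yellow}, so each is used; only K can be red, hence K = red.
The 6 still-open variables draw from only 6 values {blue, brown, green, orange, teal, yellow}, so each is used; only L can be orange, hence L = orange.
E, F, G share exactly the 3 values {brown, teal, yellow}; by pigeonhole those values go to them, so strike brown, teal, yellow from H, J.
No further eliminations apply; J can still be any of blue, green.

blue, green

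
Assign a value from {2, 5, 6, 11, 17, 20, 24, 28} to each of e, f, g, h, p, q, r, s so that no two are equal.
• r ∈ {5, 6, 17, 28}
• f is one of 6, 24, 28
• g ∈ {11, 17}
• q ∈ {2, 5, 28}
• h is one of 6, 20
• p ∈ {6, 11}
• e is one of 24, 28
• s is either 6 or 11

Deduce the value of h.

20

Among the 8 variables, 2 fits only q (and all 8 values in {2, 5, 6, 11, 17, 20, 24, 28} must be used), so q = 2.
Among the 7 still-open variables, 5 fits only r (and all 7 values in {5, 6, 11, 17, 20, 24, 28} must be used), so r = 5.
The 6 still-open variables together cover exactly {6, 11, 17, 20, 24, 28} — 6 values for 6 variables — and 17 appears only in g's list, so g = 17.
The 5 still-open variables draw from only 5 values {6, 11, 20, 24, 28}, so each is used; only h can be 20, hence h = 20.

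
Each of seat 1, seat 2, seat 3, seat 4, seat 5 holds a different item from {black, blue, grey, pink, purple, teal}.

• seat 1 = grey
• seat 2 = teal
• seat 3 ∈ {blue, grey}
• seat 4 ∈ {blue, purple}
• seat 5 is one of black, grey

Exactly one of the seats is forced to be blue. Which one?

seat 1's domain is down to {grey}, so seat 1 = grey. Strike grey from seat 3, seat 5.
So blue goes to seat 3.

seat 3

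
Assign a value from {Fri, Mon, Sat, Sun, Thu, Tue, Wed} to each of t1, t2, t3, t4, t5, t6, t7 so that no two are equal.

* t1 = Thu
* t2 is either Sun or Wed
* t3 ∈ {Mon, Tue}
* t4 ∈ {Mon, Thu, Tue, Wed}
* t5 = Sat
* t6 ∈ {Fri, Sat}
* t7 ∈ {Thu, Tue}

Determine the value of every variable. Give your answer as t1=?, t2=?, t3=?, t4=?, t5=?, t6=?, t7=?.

t1=Thu, t2=Sun, t3=Mon, t4=Wed, t5=Sat, t6=Fri, t7=Tue

t1 has just one choice, so t1 = Thu. Remove Thu from t4, t7.
t5's domain is down to {Sat}, so t5 = Sat. Eliminate Sat elsewhere: t6.
t6 has just one choice, so t6 = Fri.
That leaves t7 = Tue. Remove Tue from t3, t4.
t3's domain is down to {Mon}, so t3 = Mon. So t4 can't be Mon.
t4 must be Wed (only option left). Eliminate Wed elsewhere: t2.
t2 must be Sun (only option left).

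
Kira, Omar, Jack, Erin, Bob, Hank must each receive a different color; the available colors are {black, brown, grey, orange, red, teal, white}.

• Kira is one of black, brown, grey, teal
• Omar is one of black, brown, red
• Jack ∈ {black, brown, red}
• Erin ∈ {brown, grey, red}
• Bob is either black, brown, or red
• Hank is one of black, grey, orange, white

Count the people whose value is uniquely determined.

Omar, Jack, Bob share exactly the 3 values {black, brown, red}; by pigeonhole those values go to them, so strike black, brown, red from Kira, Erin, Hank.
Erin must be grey (only option left). Remove grey from Kira, Hank.
Kira has just one choice, so Kira = teal.
Determined: Kira=teal, Erin=grey. The other people each still have more than one consistent value. That makes 2.

2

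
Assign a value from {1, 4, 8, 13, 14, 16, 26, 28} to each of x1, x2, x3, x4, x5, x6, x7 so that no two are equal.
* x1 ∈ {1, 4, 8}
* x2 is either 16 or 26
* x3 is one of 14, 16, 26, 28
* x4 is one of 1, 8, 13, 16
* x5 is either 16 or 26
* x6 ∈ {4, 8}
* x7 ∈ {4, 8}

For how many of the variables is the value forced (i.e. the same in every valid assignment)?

The 2 variables x2 and x5 are confined to {16, 26}, which locks those values in; drop them from x3, x4.
x6 and x7 between them cover only {4, 8} — a naked pair. Remove those values from x1, x4.
That leaves x1 = 1. Remove 1 from x4.
x4 must be 13 (only option left).
Determined: x1=1, x4=13. The other variables each still have more than one consistent value. That makes 2.

2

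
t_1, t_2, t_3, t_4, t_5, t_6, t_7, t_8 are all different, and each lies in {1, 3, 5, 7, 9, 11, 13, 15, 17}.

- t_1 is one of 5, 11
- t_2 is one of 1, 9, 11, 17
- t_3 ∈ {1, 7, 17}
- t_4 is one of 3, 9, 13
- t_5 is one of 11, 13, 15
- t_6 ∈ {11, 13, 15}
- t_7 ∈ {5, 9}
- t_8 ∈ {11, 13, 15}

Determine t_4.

3

t_5, t_6, t_8 share exactly the 3 values {11, 13, 15}; by pigeonhole those values go to them, so strike 11, 13, 15 from t_1, t_2, t_4.
t_1's domain is down to {5}, so t_1 = 5. Strike 5 from t_7.
That leaves t_7 = 9. Remove 9 from t_2, t_4.
So t_4 = 3.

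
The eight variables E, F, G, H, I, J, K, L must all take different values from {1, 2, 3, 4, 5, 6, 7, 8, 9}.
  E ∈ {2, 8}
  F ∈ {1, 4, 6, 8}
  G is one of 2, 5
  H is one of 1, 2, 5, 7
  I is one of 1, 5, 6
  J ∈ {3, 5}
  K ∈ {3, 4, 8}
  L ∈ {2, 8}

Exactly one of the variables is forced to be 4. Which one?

Among the 8 variables, 7 fits only H (and all 8 values in {1, 2, 3, 4, 5, 6, 7, 8} must be used), so H = 7.
E and L between them cover only {2, 8} — a naked pair. Remove those values from F, G, K.
G's domain is down to {5}, so G = 5. Remove 5 from I, J.
J must be 3 (only option left). Eliminate 3 elsewhere: K.
So 4 goes to K.

K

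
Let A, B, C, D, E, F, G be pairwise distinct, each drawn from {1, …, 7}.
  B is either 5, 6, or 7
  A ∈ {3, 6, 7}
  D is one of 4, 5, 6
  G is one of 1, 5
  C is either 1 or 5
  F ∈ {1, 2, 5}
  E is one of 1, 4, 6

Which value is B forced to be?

7

The 7 variables together cover exactly {1, 2, 3, 4, 5, 6, 7} — 7 values for 7 variables — and 2 appears only in F's list, so F = 2.
The 6 still-open variables draw from only 6 values {1, 3, 4, 5, 6, 7}, so each is used; only A can be 3, hence A = 3.
Among the 5 still-open variables, 7 fits only B (and all 5 values in {1, 4, 5, 6, 7} must be used), so B = 7.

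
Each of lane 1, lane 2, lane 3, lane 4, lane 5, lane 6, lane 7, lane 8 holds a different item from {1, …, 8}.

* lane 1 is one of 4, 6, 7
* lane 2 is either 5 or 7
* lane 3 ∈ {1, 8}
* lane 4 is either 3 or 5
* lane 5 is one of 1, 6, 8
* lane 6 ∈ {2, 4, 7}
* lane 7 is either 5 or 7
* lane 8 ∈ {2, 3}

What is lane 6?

lane 2 and lane 7 between them cover only {5, 7} — a naked pair. Remove those values from lane 1, lane 4, lane 6.
lane 4's domain is down to {3}, so lane 4 = 3. So lane 8 can't be 3.
lane 8 has just one choice, so lane 8 = 2. Remove 2 from lane 6.
So lane 6 = 4.

4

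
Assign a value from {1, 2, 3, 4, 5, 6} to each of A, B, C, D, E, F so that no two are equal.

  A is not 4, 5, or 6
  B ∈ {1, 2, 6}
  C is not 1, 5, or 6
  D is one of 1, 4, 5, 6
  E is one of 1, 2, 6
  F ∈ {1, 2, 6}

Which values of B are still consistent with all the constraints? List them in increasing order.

1, 2, 6

Among the 6 variables, 5 fits only D (and all 6 values in {1, 2, 3, 4, 5, 6} must be used), so D = 5.
The 5 still-open variables together cover exactly {1, 2, 3, 4, 6} — 5 values for 5 variables — and 4 appears only in C's list, so C = 4.
The 4 still-open variables together cover exactly {1, 2, 3, 6} — 4 values for 4 variables — and 3 appears only in A's list, so A = 3.
No further eliminations apply; B can still be any of 1, 2, 6.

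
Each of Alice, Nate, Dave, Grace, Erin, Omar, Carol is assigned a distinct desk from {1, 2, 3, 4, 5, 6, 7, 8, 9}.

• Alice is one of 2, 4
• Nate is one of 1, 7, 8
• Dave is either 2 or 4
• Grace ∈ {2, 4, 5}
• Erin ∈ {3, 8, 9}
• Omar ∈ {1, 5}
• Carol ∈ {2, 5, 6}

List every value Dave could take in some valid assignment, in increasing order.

2, 4

Alice and Dave between them cover only {2, 4} — a naked pair. Remove those values from Grace, Carol.
Grace has just one choice, so Grace = 5. Remove 5 from Omar, Carol.
Omar's domain is down to {1}, so Omar = 1. Eliminate 1 elsewhere: Nate.
That leaves Carol = 6.
No further eliminations apply; Dave can still be any of 2, 4.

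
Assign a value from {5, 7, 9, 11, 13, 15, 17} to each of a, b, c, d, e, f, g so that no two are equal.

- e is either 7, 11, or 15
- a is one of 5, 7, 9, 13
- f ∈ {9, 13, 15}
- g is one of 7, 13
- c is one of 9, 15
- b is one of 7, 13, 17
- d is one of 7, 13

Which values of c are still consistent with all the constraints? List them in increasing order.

9, 15

The 7 variables draw from only 7 values {5, 7, 9, 11, 13, 15, 17}, so each is used; only a can be 5, hence a = 5.
The 6 still-open variables draw from only 6 values {7, 9, 11, 13, 15, 17}, so each is used; only e can be 11, hence e = 11.
The 5 still-open variables together cover exactly {7, 9, 13, 15, 17} — 5 values for 5 variables — and 17 appears only in b's list, so b = 17.
d and g share exactly the 2 values {7, 13}; by pigeonhole those values go to them, so strike 7, 13 from f.
No further eliminations apply; c can still be any of 9, 15.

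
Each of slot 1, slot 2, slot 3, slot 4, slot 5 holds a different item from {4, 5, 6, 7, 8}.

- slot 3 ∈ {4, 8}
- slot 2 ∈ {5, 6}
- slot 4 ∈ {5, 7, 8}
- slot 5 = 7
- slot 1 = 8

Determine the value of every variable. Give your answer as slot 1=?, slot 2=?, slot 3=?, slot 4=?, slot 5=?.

slot 1 must be 8 (only option left). Remove 8 from slot 3, slot 4.
slot 3 must be 4 (only option left).
slot 5's domain is down to {7}, so slot 5 = 7. So slot 4 can't be 7.
slot 4's domain is down to {5}, so slot 4 = 5. Strike 5 from slot 2.
slot 2 must be 6 (only option left).

slot 1=8, slot 2=6, slot 3=4, slot 4=5, slot 5=7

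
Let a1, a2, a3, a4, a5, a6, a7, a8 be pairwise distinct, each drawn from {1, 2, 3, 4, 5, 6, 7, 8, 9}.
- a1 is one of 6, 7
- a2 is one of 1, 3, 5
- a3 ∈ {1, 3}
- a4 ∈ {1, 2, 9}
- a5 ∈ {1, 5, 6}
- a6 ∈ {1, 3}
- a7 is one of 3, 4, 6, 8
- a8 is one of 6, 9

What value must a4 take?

a3 and a6 between them cover only {1, 3} — a naked pair. Remove those values from a2, a4, a5, a7.
That leaves a2 = 5. So a5 can't be 5.
a5 has just one choice, so a5 = 6. So a1, a7, a8 can't be 6.
a8's domain is down to {9}, so a8 = 9. So a4 can't be 9.
So a4 = 2.

2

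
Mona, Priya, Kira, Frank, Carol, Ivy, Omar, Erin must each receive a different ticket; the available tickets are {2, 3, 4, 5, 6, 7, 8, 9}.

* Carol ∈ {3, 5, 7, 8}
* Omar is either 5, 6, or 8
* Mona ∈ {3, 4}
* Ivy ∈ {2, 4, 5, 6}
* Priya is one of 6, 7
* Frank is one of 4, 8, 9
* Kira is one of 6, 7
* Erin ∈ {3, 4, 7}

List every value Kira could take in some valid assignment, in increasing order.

The 8 variables together cover exactly {2, 3, 4, 5, 6, 7, 8, 9} — 8 values for 8 variables — and 2 appears only in Ivy's list, so Ivy = 2.
The 7 still-open variables draw from only 7 values {3, 4, 5, 6, 7, 8, 9}, so each is used; only Frank can be 9, hence Frank = 9.
The 2 variables Priya and Kira are confined to {6, 7}, which locks those values in; drop them from Carol, Omar, Erin.
Mona and Erin between them cover only {3, 4} — a naked pair. Remove those values from Carol.
No further eliminations apply; Kira can still be any of 6, 7.

6, 7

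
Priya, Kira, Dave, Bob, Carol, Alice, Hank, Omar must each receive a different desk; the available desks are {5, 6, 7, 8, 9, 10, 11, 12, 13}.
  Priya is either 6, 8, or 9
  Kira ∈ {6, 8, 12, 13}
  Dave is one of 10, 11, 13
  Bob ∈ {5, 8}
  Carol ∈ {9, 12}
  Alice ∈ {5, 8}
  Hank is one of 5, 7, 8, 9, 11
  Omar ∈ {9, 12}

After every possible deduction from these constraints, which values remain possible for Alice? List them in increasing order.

5, 8

Bob and Alice between them cover only {5, 8} — a naked pair. Remove those values from Priya, Kira, Hank.
Carol and Omar share exactly the 2 values {9, 12}; by pigeonhole those values go to them, so strike 9, 12 from Priya, Kira, Hank.
Priya's domain is down to {6}, so Priya = 6. Eliminate 6 elsewhere: Kira.
That leaves Kira = 13. So Dave can't be 13.
No further eliminations apply; Alice can still be any of 5, 8.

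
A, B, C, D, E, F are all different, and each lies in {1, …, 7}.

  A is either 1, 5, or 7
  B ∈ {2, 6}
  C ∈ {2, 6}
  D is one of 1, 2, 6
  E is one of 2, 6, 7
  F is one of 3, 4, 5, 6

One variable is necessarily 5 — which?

B and C between them cover only {2, 6} — a naked pair. Remove those values from D, E, F.
D's domain is down to {1}, so D = 1. Strike 1 from A.
E's domain is down to {7}, so E = 7. Remove 7 from A.
So 5 goes to A.

A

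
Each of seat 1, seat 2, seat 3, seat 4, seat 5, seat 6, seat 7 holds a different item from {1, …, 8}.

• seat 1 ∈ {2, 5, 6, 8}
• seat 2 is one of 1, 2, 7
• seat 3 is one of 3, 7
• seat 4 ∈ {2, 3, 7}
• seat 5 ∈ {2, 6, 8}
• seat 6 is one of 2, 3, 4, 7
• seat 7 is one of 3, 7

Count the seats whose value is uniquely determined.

The 2 variables seat 3 and seat 7 are confined to {3, 7}, which locks those values in; drop them from seat 2, seat 4, seat 6.
seat 4 has just one choice, so seat 4 = 2. Remove 2 from seat 1, seat 2, seat 5, seat 6.
seat 6 has just one choice, so seat 6 = 4.
seat 2's domain is down to {1}, so seat 2 = 1.
Determined: seat 2=1, seat 4=2, seat 6=4. The other seats each still have more than one consistent value. That makes 3.

3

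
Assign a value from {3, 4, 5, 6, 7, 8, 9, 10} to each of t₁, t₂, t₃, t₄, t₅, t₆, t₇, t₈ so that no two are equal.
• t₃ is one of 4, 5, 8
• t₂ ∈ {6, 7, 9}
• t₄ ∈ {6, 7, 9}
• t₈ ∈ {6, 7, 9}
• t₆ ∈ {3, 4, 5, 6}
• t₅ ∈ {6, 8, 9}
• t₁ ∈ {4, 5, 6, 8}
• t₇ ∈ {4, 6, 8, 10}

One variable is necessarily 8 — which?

The 8 variables draw from only 8 values {3, 4, 5, 6, 7, 8, 9, 10}, so each is used; only t₆ can be 3, hence t₆ = 3.
The 7 still-open variables together cover exactly {4, 5, 6, 7, 8, 9, 10} — 7 values for 7 variables — and 10 appears only in t₇'s list, so t₇ = 10.
t₂, t₄, t₈ between them cover only {6, 7, 9} — a naked triple. Remove those values from t₁, t₅.
So 8 goes to t₅.

t₅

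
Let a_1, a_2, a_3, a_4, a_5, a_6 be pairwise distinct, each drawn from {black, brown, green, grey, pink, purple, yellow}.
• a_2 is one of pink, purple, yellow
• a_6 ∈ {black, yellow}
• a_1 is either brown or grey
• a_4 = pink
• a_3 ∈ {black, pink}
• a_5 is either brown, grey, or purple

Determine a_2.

purple

a_4's domain is down to {pink}, so a_4 = pink. So a_2, a_3 can't be pink.
a_3's domain is down to {black}, so a_3 = black. Eliminate black elsewhere: a_6.
a_6 must be yellow (only option left). So a_2 can't be yellow.
So a_2 = purple.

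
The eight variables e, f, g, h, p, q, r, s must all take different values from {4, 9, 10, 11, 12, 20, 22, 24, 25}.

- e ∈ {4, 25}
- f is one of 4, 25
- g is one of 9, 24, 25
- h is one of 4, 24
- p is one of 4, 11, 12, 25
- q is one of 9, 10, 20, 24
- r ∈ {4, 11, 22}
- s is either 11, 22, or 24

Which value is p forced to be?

12

e and f share exactly the 2 values {4, 25}; by pigeonhole those values go to them, so strike 4, 25 from g, h, p, r.
That leaves h = 24. Eliminate 24 elsewhere: g, q, s.
That leaves g = 9. Remove 9 from q.
r and s between them cover only {11, 22} — a naked pair. Remove those values from p.
So p = 12.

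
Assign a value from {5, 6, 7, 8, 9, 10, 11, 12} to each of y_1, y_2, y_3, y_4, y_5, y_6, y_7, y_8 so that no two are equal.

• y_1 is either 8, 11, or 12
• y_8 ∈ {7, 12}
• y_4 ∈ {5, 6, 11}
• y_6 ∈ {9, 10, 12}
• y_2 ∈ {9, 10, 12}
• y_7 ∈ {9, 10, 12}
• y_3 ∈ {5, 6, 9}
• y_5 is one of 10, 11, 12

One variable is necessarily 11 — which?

The 8 variables draw from only 8 values {5, 6, 7, 8, 9, 10, 11, 12}, so each is used; only y_8 can be 7, hence y_8 = 7.
The 7 still-open variables together cover exactly {5, 6, 8, 9, 10, 11, 12} — 7 values for 7 variables — and 8 appears only in y_1's list, so y_1 = 8.
y_2, y_6, y_7 share exactly the 3 values {9, 10, 12}; by pigeonhole those values go to them, so strike 9, 10, 12 from y_3, y_5.
So 11 goes to y_5.

y_5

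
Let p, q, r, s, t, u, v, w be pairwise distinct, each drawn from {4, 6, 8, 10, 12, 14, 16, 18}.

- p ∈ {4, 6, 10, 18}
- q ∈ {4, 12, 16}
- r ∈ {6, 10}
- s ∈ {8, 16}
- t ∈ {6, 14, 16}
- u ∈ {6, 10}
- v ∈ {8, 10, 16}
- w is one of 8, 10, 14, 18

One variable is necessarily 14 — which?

t

Among the 8 variables, 12 fits only q (and all 8 values in {4, 6, 8, 10, 12, 14, 16, 18} must be used), so q = 12.
The 7 still-open variables together cover exactly {4, 6, 8, 10, 14, 16, 18} — 7 values for 7 variables — and 4 appears only in p's list, so p = 4.
The 6 still-open variables together cover exactly {6, 8, 10, 14, 16, 18} — 6 values for 6 variables — and 18 appears only in w's list, so w = 18.
The 5 still-open variables together cover exactly {6, 8, 10, 14, 16} — 5 values for 5 variables — and 14 appears only in t's list, so t = 14.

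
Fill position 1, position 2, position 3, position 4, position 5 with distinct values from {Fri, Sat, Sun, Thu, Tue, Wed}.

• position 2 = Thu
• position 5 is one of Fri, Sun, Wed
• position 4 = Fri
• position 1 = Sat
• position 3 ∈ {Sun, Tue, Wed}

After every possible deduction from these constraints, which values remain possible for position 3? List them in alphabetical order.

Sun, Tue, Wed

position 1 must be Sat (only option left).
position 2 must be Thu (only option left).
position 4 has just one choice, so position 4 = Fri. Eliminate Fri elsewhere: position 5.
No further eliminations apply; position 3 can still be any of Sun, Tue, Wed.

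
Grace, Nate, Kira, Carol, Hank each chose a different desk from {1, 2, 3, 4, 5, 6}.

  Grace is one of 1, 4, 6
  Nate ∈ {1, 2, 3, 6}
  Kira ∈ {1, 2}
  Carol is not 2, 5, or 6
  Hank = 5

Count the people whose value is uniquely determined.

1

Hank has just one choice, so Hank = 5.
Determined: Hank=5. The other people each still have more than one consistent value. That makes 1.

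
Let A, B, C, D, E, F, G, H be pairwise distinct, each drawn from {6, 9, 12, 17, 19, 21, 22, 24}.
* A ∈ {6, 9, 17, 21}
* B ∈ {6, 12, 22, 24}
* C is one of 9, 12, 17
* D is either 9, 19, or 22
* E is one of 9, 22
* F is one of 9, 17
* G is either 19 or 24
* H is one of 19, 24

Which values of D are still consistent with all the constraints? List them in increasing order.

The 8 variables together cover exactly {6, 9, 12, 17, 19, 21, 22, 24} — 8 values for 8 variables — and 21 appears only in A's list, so A = 21.
The 7 still-open variables together cover exactly {6, 9, 12, 17, 19, 22, 24} — 7 values for 7 variables — and 6 appears only in B's list, so B = 6.
Among the 6 still-open variables, 12 fits only C (and all 6 values in {9, 12, 17, 19, 22, 24} must be used), so C = 12.
Among the 5 still-open variables, 17 fits only F (and all 5 values in {9, 17, 19, 22, 24} must be used), so F = 17.
G and H between them cover only {19, 24} — a naked pair. Remove those values from D.
No further eliminations apply; D can still be any of 9, 22.

9, 22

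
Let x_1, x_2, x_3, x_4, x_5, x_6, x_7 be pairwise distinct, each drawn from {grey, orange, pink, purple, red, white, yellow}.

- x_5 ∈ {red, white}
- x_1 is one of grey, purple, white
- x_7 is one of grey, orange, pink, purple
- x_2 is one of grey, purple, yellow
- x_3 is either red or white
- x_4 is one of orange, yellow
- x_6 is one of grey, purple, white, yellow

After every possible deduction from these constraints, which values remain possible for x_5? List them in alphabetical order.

red, white

The 7 variables draw from only 7 values {grey, orange, pink, purple, red, white, yellow}, so each is used; only x_7 can be pink, hence x_7 = pink.
The 6 still-open variables draw from only 6 values {grey, orange, purple, red, white, yellow}, so each is used; only x_4 can be orange, hence x_4 = orange.
The 2 variables x_3 and x_5 are confined to {red, white}, which locks those values in; drop them from x_1, x_6.
No further eliminations apply; x_5 can still be any of red, white.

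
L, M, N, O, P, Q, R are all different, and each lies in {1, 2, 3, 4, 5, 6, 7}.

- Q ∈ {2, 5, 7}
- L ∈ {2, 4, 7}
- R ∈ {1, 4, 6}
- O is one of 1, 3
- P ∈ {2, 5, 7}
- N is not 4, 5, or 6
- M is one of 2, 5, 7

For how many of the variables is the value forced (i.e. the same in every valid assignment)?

2

The 7 variables draw from only 7 values {1, 2, 3, 4, 5, 6, 7}, so each is used; only R can be 6, hence R = 6.
The 6 still-open variables together cover exactly {1, 2, 3, 4, 5, 7} — 6 values for 6 variables — and 4 appears only in L's list, so L = 4.
The 3 variables M, P, Q are confined to {2, 5, 7}, which locks those values in; drop them from N.
Determined: L=4, R=6. The other variables each still have more than one consistent value. That makes 2.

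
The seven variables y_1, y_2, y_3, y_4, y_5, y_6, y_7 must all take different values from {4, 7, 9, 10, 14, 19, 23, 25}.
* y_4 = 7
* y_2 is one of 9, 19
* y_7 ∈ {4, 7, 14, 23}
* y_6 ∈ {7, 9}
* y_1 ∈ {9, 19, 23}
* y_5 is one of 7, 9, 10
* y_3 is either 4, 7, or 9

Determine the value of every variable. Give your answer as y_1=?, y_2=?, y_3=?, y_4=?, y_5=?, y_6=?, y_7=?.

y_4's domain is down to {7}, so y_4 = 7. Eliminate 7 elsewhere: y_3, y_5, y_6, y_7.
y_6's domain is down to {9}, so y_6 = 9. Eliminate 9 elsewhere: y_1, y_2, y_3, y_5.
y_2 must be 19 (only option left). Strike 19 from y_1.
y_3 has just one choice, so y_3 = 4. So y_7 can't be 4.
That leaves y_5 = 10.
y_1 has just one choice, so y_1 = 23. Eliminate 23 elsewhere: y_7.
That leaves y_7 = 14.

y_1=23, y_2=19, y_3=4, y_4=7, y_5=10, y_6=9, y_7=14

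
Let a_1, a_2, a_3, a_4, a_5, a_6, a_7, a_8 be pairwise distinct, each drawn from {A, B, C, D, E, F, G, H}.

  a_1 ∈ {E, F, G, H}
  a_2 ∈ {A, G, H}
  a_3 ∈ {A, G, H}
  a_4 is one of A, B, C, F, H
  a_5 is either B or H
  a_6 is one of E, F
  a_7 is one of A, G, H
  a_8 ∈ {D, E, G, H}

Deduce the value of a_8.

The 8 variables draw from only 8 values {A, B, C, D, E, F, G, H}, so each is used; only a_4 can be C, hence a_4 = C.
The 7 still-open variables draw from only 7 values {A, B, D, E, F, G, H}, so each is used; only a_5 can be B, hence a_5 = B.
Among the 6 still-open variables, D fits only a_8 (and all 6 values in {A, D, E, F, G, H} must be used), so a_8 = D.

D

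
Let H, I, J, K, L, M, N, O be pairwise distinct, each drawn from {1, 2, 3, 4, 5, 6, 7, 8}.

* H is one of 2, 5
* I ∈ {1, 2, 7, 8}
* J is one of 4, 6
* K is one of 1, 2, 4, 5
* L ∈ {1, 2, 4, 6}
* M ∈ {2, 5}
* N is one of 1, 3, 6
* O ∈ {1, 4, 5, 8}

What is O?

8

The 8 variables draw from only 8 values {1, 2, 3, 4, 5, 6, 7, 8}, so each is used; only N can be 3, hence N = 3.
The 7 still-open variables draw from only 7 values {1, 2, 4, 5, 6, 7, 8}, so each is used; only I can be 7, hence I = 7.
Among the 6 still-open variables, 8 fits only O (and all 6 values in {1, 2, 4, 5, 6, 8} must be used), so O = 8.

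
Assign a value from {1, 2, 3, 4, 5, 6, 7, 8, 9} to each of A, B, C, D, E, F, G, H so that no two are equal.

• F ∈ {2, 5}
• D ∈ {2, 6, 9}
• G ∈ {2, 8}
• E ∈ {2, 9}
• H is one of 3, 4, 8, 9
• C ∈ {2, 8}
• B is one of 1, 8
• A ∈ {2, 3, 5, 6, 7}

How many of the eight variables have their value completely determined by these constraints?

C and G share exactly the 2 values {2, 8}; by pigeonhole those values go to them, so strike 2, 8 from A, B, D, E, F, H.
B has just one choice, so B = 1.
E's domain is down to {9}, so E = 9. So D, H can't be 9.
That leaves F = 5. Strike 5 from A.
D's domain is down to {6}, so D = 6. So A can't be 6.
Determined: B=1, D=6, E=9, F=5. The other variables each still have more than one consistent value. That makes 4.

4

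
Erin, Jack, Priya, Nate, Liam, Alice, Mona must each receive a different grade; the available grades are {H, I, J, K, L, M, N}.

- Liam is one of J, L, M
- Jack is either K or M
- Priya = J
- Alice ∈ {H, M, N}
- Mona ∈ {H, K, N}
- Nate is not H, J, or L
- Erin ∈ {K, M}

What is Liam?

L

Priya has just one choice, so Priya = J. Eliminate J elsewhere: Liam.
Among the 6 still-open variables, I fits only Nate (and all 6 values in {H, I, K, L, M, N} must be used), so Nate = I.
Among the 5 still-open variables, L fits only Liam (and all 5 values in {H, K, L, M, N} must be used), so Liam = L.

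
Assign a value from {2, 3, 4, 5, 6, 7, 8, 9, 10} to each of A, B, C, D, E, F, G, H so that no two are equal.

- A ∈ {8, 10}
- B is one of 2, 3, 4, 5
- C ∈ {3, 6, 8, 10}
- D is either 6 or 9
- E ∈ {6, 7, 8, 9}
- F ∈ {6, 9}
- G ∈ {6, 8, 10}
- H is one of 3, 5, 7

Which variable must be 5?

H

The 2 variables D and F are confined to {6, 9}, which locks those values in; drop them from C, E, G.
The 2 variables A and G are confined to {8, 10}, which locks those values in; drop them from C, E.
C's domain is down to {3}, so C = 3. Remove 3 from B, H.
E must be 7 (only option left). Remove 7 from H.
So 5 goes to H.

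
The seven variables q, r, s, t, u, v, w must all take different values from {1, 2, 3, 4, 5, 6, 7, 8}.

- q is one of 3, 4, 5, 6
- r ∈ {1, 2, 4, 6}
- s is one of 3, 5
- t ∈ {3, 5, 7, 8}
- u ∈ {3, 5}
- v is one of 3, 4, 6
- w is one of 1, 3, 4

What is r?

s and u share exactly the 2 values {3, 5}; by pigeonhole those values go to them, so strike 3, 5 from q, t, v, w.
q and v share exactly the 2 values {4, 6}; by pigeonhole those values go to them, so strike 4, 6 from r, w.
w's domain is down to {1}, so w = 1. Remove 1 from r.
So r = 2.

2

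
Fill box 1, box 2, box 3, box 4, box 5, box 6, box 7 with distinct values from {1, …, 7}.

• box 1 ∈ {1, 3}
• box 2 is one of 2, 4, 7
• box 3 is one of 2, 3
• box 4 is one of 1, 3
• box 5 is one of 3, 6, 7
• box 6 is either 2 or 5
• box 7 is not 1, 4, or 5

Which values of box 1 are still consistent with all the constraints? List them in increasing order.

1, 3

The 7 variables draw from only 7 values {1, 2, 3, 4, 5, 6, 7}, so each is used; only box 2 can be 4, hence box 2 = 4.
The 6 still-open variables together cover exactly {1, 2, 3, 5, 6, 7} — 6 values for 6 variables — and 5 appears only in box 6's list, so box 6 = 5.
box 1 and box 4 between them cover only {1, 3} — a naked pair. Remove those values from box 3, box 5, box 7.
box 3's domain is down to {2}, so box 3 = 2. Strike 2 from box 7.
No further eliminations apply; box 1 can still be any of 1, 3.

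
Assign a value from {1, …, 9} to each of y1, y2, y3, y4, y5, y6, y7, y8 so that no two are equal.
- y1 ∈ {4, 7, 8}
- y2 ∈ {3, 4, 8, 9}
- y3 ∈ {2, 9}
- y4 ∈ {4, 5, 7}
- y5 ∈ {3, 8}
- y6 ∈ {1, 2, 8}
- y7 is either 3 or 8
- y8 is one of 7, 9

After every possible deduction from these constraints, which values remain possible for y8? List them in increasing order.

7, 9

The 8 variables together cover exactly {1, 2, 3, 4, 5, 7, 8, 9} — 8 values for 8 variables — and 1 appears only in y6's list, so y6 = 1.
The 7 still-open variables together cover exactly {2, 3, 4, 5, 7, 8, 9} — 7 values for 7 variables — and 2 appears only in y3's list, so y3 = 2.
The 6 still-open variables together cover exactly {3, 4, 5, 7, 8, 9} — 6 values for 6 variables — and 5 appears only in y4's list, so y4 = 5.
y5 and y7 between them cover only {3, 8} — a naked pair. Remove those values from y1, y2.
No further eliminations apply; y8 can still be any of 7, 9.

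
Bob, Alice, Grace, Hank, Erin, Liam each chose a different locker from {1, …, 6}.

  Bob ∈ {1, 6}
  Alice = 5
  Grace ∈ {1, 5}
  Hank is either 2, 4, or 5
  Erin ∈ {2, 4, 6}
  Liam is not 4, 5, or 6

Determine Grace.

1

Alice has just one choice, so Alice = 5. Strike 5 from Grace, Hank.
So Grace = 1.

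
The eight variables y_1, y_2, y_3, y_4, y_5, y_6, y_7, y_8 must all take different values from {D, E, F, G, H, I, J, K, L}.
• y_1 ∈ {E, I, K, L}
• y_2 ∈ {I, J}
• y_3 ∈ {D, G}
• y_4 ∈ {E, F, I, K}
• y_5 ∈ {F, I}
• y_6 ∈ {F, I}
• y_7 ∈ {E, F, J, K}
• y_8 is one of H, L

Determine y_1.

L

y_5 and y_6 between them cover only {F, I} — a naked pair. Remove those values from y_1, y_2, y_4, y_7.
y_2 must be J (only option left). Eliminate J elsewhere: y_7.
y_4 and y_7 share exactly the 2 values {E, K}; by pigeonhole those values go to them, so strike E, K from y_1.
So y_1 = L.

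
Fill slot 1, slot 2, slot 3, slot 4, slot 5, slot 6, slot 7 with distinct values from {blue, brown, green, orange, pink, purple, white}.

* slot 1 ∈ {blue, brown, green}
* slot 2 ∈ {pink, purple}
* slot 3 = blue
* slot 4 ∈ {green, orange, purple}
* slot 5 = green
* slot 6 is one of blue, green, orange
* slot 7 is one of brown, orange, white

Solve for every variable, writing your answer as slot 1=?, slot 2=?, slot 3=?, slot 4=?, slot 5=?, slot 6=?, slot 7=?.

slot 3's domain is down to {blue}, so slot 3 = blue. So slot 1, slot 6 can't be blue.
slot 5's domain is down to {green}, so slot 5 = green. Strike green from slot 1, slot 4, slot 6.
slot 6 has just one choice, so slot 6 = orange. So slot 4, slot 7 can't be orange.
slot 1's domain is down to {brown}, so slot 1 = brown. Strike brown from slot 7.
That leaves slot 4 = purple. So slot 2 can't be purple.
slot 7 has just one choice, so slot 7 = white.
That leaves slot 2 = pink.

slot 1=brown, slot 2=pink, slot 3=blue, slot 4=purple, slot 5=green, slot 6=orange, slot 7=white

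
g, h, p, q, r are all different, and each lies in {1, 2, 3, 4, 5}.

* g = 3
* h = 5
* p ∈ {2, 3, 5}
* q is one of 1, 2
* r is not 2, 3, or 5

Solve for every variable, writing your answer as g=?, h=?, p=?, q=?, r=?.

g=3, h=5, p=2, q=1, r=4

g's domain is down to {3}, so g = 3. Eliminate 3 elsewhere: p.
That leaves h = 5. Eliminate 5 elsewhere: p.
p's domain is down to {2}, so p = 2. So q can't be 2.
q must be 1 (only option left). Eliminate 1 elsewhere: r.
r's domain is down to {4}, so r = 4.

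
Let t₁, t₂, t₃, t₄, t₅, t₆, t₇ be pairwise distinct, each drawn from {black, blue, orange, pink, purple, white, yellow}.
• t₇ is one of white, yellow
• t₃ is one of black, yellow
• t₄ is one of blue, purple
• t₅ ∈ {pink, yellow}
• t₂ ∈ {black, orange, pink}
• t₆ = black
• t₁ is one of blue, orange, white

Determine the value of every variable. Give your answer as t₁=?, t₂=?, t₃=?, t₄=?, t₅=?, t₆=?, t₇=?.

t₁=blue, t₂=orange, t₃=yellow, t₄=purple, t₅=pink, t₆=black, t₇=white

t₆ has just one choice, so t₆ = black. Strike black from t₂, t₃.
That leaves t₃ = yellow. Strike yellow from t₅, t₇.
t₅ has just one choice, so t₅ = pink. So t₂ can't be pink.
That leaves t₇ = white. Eliminate white elsewhere: t₁.
t₂ has just one choice, so t₂ = orange. Eliminate orange elsewhere: t₁.
t₁ has just one choice, so t₁ = blue. Remove blue from t₄.
t₄'s domain is down to {purple}, so t₄ = purple.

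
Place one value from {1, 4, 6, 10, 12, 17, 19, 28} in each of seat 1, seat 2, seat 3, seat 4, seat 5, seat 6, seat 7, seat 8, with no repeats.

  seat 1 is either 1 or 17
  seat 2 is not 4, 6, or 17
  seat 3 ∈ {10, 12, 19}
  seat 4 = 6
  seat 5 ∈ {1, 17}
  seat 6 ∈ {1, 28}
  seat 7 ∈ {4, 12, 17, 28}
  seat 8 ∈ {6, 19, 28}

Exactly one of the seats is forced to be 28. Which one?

seat 6

seat 4 has just one choice, so seat 4 = 6. So seat 8 can't be 6.
The 7 still-open variables draw from only 7 values {1, 4, 10, 12, 17, 19, 28}, so each is used; only seat 7 can be 4, hence seat 7 = 4.
The 2 variables seat 1 and seat 5 are confined to {1, 17}, which locks those values in; drop them from seat 2, seat 6.
So 28 goes to seat 6.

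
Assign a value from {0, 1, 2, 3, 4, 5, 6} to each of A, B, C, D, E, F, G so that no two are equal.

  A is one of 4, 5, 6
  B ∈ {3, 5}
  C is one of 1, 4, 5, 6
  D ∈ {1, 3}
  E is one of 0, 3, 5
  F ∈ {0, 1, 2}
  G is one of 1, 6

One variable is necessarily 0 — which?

Among the 7 variables, 2 fits only F (and all 7 values in {0, 1, 2, 3, 4, 5, 6} must be used), so F = 2.
The 6 still-open variables together cover exactly {0, 1, 3, 4, 5, 6} — 6 values for 6 variables — and 0 appears only in E's list, so E = 0.

E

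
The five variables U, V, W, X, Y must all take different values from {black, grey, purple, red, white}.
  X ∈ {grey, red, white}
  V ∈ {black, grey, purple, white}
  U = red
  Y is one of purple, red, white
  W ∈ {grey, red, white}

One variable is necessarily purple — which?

U must be red (only option left). Remove red from W, X, Y.
The 4 still-open variables together cover exactly {black, grey, purple, white} — 4 values for 4 variables — and black appears only in V's list, so V = black.
The 3 still-open variables together cover exactly {grey, purple, white} — 3 values for 3 variables — and purple appears only in Y's list, so Y = purple.

Y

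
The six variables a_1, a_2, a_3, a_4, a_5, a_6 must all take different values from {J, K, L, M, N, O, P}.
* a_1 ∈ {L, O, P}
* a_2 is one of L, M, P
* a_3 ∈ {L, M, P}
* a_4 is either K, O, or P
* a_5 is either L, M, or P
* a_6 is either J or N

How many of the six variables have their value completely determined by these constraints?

2

a_2, a_3, a_5 between them cover only {L, M, P} — a naked triple. Remove those values from a_1, a_4.
a_1 has just one choice, so a_1 = O. Eliminate O elsewhere: a_4.
a_4's domain is down to {K}, so a_4 = K.
Determined: a_1=O, a_4=K. The other variables each still have more than one consistent value. That makes 2.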